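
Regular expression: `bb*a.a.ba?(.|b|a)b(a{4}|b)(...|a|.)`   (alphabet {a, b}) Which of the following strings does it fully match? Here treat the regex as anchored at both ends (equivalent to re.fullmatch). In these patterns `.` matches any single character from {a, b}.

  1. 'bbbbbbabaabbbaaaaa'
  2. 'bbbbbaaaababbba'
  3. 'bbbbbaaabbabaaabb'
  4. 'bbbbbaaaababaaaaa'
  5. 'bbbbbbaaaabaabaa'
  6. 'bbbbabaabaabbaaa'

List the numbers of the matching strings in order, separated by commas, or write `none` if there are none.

1, 2, 4, 6

1 → match
2 → match
3 → no match
4 → match
5 → no match
6 → match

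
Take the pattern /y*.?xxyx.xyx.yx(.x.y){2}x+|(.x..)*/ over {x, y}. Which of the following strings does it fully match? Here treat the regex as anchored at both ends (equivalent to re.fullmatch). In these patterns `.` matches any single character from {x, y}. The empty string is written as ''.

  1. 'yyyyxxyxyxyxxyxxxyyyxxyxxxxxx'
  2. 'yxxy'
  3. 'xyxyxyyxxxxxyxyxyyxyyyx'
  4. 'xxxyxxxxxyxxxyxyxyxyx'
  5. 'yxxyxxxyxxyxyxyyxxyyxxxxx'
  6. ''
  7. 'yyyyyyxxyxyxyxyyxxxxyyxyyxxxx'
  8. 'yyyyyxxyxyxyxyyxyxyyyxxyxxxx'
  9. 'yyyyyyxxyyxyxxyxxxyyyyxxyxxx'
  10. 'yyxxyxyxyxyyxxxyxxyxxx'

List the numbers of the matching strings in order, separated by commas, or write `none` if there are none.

1, 2, 5, 6, 7, 8

1 → match
2 → match
3 → no match
4 → no match
5 → match
6 → match
7 → match
8 → match
9 → no match
10 → no match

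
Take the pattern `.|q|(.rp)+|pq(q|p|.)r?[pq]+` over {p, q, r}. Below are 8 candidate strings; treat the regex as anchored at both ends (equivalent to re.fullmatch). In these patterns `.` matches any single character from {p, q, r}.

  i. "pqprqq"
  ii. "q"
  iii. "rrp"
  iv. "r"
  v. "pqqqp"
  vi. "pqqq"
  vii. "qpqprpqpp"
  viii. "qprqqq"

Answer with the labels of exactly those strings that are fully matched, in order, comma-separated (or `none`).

i, ii, iii, iv, v, vi

i → match
ii → match
iii → match
iv → match
v → match
vi → match
vii → no match
viii → no match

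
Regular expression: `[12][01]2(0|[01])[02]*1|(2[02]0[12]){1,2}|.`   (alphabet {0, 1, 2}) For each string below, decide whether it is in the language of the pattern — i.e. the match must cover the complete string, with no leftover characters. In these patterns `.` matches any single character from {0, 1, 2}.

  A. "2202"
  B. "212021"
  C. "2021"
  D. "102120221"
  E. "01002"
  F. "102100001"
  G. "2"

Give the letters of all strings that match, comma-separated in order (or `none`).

A. "2202" → match
B. "212021" → match
C. "2021" → no match
D. "102120221" → match
E. "01002" → no match
F. "102100001" → match
G. "2" → match

A, B, D, F, G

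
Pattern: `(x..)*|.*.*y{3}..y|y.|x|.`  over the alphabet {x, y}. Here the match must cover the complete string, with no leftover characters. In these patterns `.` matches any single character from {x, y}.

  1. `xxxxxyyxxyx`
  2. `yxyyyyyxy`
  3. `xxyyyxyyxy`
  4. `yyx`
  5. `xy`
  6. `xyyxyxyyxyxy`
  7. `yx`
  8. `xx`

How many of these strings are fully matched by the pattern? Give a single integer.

1. `xxxxxyyxxyx` → no match
2. `yxyyyyyxy` → match
3. `xxyyyxyyxy` → no match
4. `yyx` → no match
5. `xy` → no match
6. `xyyxyxyyxyxy` → no match
7. `yx` → match
8. `xx` → no match
Total matched: 2

2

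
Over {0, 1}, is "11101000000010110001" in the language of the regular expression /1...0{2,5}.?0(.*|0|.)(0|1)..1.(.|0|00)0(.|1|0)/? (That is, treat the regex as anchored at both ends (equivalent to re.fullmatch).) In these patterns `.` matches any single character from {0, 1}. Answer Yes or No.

No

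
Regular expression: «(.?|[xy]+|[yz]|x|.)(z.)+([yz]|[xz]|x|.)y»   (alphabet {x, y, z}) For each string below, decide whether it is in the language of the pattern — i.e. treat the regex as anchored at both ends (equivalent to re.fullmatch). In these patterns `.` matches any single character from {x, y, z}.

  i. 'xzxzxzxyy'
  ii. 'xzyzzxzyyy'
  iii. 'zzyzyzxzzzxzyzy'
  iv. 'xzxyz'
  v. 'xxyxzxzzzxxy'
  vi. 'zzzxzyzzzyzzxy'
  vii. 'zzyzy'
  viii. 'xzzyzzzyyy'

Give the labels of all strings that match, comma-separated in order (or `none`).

i, iii, v, vi, vii

i → match
ii → no match
iii → match
iv → no match — must end with 'y'
v → match
vi → match
vii → match
viii → no match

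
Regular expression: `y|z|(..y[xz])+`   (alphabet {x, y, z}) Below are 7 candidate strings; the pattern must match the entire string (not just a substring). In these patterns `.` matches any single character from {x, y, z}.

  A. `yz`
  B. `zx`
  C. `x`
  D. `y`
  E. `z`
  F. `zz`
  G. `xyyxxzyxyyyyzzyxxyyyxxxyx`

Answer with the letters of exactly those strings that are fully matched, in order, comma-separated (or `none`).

D, E

A. `yz` → no match
B. `zx` → no match
C. `x` → no match
D. `y` → match
E. `z` → match
F. `zz` → no match
G → no match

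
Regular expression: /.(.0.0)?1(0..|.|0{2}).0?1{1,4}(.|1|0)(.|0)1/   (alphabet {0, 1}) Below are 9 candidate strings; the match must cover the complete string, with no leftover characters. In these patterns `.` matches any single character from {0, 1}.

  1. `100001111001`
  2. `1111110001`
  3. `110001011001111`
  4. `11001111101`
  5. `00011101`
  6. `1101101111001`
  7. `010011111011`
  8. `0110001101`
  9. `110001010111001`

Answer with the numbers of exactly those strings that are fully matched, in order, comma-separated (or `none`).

1 → match
2 → no match
3 → match
4 → match
5 → no match
6 → match
7 → match
8 → no match
9 → match

1, 3, 4, 6, 7, 9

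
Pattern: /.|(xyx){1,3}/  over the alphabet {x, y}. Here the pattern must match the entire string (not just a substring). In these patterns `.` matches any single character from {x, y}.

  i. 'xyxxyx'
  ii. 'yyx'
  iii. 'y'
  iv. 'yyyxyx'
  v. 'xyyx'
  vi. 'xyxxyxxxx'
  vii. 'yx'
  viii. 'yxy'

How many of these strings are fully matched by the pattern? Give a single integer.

2

i → match
ii → no match
iii → match
iv → no match
v → no match
vi → no match
vii → no match
viii → no match
Total matched: 2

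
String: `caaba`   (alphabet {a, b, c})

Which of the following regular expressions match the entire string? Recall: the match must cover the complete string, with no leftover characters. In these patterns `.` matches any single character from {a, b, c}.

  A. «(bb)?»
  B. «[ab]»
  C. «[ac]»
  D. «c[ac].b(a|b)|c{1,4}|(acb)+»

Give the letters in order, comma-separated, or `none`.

D

A → no match
B → no match
C → no match
D → match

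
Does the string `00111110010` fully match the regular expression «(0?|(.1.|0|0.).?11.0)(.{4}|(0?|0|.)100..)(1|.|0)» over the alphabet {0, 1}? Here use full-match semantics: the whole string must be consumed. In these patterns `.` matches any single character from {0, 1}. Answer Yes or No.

No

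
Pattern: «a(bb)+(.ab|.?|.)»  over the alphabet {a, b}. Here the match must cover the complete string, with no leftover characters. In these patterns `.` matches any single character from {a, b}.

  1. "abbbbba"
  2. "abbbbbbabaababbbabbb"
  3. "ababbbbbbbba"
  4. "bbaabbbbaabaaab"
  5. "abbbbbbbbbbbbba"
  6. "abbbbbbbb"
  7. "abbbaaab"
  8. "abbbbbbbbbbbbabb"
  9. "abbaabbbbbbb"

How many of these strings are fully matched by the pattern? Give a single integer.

1 → no match
2 → no match
3 → no match — must start with "abb"
4 → no match — must start with "abb"
5 → no match
6 → match
7 → no match
8 → no match
9 → no match
Total matched: 1

1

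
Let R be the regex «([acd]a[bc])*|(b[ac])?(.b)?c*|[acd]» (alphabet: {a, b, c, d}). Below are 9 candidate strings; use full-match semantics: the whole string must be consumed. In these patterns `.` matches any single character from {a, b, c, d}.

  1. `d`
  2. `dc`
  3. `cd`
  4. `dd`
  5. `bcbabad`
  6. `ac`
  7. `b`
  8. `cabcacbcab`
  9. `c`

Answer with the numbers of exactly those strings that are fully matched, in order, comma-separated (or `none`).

1, 9

1 → match
2 → no match
3 → no match
4 → no match
5 → no match
6 → no match
7 → no match
8 → no match
9 → match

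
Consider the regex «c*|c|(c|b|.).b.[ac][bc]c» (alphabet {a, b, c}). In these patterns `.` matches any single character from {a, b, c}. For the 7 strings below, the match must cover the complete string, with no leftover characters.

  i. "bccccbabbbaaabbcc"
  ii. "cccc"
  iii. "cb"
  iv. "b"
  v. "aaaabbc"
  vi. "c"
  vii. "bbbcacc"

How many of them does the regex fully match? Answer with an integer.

3

i → no match
ii. "cccc" → match
iii. "cb" → no match
iv. "b" → no match
v. "aaaabbc" → no match
vi. "c" → match
vii. "bbbcacc" → match
Total matched: 3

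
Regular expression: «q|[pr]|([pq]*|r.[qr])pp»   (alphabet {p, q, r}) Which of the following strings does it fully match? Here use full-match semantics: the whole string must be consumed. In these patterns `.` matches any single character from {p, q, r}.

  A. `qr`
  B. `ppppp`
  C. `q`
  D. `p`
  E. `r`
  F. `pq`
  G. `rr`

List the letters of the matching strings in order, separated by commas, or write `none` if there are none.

B, C, D, E

A. `qr` → no match
B. `ppppp` → match
C. `q` → match
D. `p` → match
E. `r` → match
F. `pq` → no match
G. `rr` → no match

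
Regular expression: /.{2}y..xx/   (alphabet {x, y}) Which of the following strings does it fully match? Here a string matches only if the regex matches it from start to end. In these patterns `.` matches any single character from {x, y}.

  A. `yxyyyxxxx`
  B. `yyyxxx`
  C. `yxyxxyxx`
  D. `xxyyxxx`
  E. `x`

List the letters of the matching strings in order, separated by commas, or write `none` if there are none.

A → no match
B → no match
C → no match
D → match
E → no match — must end with `xx`

D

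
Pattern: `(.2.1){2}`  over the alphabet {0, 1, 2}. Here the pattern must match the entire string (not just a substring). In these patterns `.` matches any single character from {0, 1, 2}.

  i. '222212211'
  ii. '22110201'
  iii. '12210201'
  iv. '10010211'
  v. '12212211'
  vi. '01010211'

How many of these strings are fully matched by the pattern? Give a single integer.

i → no match
ii → match
iii → match
iv → no match
v → match
vi → no match
Total matched: 3

3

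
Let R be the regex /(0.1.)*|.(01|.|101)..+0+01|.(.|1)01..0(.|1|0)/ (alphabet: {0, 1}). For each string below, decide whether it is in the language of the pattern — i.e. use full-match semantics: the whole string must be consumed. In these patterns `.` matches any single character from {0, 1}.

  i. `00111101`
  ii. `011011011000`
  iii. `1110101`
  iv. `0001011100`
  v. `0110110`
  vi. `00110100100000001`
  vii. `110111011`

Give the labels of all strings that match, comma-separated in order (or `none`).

i → no match
ii → no match
iii → no match
iv → no match
v → no match
vi → match
vii → no match

vi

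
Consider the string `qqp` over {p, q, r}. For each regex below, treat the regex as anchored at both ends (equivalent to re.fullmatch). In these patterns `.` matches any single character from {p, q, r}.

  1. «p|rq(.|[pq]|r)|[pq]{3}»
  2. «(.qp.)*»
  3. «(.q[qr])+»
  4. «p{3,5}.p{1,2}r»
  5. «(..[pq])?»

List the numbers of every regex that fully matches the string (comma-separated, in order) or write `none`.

1, 5

1 → match
2 → no match
3 → no match
4 → no match — must start with `p`
5 → match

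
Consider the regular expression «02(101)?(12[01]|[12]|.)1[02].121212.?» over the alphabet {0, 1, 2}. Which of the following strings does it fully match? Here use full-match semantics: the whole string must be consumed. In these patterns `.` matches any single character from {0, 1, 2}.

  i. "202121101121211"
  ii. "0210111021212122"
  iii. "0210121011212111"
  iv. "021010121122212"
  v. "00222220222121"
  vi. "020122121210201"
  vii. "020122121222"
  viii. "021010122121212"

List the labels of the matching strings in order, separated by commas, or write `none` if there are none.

i → no match — must start with "02"
ii → match
iii → no match
iv → no match
v → no match — must start with "02"
vi → no match
vii → no match
viii → match

ii, viii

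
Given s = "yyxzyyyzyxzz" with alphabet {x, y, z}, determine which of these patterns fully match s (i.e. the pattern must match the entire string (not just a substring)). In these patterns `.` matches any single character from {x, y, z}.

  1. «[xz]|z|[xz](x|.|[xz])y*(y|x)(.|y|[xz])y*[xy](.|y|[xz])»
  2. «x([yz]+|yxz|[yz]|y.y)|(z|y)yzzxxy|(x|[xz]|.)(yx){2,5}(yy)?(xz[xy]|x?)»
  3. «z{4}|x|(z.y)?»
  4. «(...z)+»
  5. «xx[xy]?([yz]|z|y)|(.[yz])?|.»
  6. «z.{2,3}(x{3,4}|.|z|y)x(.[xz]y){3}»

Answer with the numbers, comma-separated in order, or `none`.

4

1 → no match
2 → no match
3 → no match
4 → match
5 → no match
6 → no match — must start with "z"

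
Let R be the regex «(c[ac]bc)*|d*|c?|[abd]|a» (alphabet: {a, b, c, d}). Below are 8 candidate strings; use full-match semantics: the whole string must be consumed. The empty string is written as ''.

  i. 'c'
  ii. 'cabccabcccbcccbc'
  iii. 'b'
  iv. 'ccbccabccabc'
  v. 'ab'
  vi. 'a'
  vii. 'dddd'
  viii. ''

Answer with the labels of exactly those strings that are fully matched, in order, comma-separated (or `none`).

i → match
ii → match
iii → match
iv → match
v → no match
vi → match
vii → match
viii → match

i, ii, iii, iv, vi, vii, viii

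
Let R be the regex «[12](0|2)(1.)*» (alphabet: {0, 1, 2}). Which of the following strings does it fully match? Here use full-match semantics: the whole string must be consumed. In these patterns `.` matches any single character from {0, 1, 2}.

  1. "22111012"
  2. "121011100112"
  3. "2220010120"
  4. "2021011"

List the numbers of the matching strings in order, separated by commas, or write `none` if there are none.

1 → match
2 → no match
3 → no match
4 → no match

1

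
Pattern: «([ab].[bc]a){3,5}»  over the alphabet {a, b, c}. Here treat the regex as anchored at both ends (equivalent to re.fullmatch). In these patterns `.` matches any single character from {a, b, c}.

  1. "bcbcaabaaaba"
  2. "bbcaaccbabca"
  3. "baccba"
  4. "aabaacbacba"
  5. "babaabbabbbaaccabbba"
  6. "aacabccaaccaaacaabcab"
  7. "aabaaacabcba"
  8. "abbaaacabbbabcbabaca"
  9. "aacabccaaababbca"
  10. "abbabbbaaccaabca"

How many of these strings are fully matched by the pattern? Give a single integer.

5

1 → no match
2 → no match
3 → no match
4 → no match
5 → match
6 → no match — must end with "a"
7 → match
8 → match
9 → match
10 → match
Total matched: 5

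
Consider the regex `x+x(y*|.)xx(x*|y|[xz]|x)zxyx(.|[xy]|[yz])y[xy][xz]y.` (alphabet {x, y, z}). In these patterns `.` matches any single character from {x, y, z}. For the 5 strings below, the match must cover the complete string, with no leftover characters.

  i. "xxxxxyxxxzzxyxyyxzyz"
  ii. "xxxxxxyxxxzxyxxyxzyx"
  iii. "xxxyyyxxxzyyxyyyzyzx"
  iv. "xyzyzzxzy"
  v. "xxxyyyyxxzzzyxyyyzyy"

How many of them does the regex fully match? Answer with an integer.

i → no match
ii → match
iii → no match
iv → no match
v → no match
Total matched: 1

1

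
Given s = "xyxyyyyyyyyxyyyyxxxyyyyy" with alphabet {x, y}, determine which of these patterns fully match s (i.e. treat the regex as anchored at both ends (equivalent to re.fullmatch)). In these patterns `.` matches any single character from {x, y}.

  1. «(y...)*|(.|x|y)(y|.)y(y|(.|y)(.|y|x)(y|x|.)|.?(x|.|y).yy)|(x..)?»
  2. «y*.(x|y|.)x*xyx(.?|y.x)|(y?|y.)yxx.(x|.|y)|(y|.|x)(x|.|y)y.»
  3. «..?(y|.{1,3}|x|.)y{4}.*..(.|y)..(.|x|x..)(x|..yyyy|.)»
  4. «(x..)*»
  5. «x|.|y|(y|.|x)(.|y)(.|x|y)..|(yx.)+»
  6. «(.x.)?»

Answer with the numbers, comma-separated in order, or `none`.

1 → no match
2 → no match
3 → match
4 → no match
5 → no match
6 → no match

3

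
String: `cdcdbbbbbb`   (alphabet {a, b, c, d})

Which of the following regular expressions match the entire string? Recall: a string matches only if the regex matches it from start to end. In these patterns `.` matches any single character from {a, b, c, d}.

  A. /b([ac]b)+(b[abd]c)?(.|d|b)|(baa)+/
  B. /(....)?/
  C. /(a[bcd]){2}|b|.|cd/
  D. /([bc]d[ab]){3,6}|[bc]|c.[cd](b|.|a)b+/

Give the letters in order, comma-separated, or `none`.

D

A → no match
B → no match
C → no match
D → match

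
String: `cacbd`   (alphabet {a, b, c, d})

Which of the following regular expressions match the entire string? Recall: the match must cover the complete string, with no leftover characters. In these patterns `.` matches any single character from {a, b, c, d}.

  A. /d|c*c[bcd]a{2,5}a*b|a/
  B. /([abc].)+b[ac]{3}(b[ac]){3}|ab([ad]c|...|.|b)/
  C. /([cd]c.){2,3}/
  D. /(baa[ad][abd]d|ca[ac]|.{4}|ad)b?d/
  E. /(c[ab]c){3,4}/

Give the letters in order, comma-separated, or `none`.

A → no match
B → no match
C → no match
D → match
E → no match — must end with `c`

D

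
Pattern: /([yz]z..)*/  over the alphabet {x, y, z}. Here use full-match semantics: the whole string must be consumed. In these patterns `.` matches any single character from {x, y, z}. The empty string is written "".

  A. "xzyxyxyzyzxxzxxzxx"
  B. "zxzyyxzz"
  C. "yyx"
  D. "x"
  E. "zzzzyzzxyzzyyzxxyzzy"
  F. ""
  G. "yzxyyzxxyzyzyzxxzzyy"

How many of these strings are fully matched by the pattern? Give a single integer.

A → no match
B. "zxzyyxzz" → no match
C. "yyx" → no match
D. "x" → no match
E → match
F. "" → match
G → match
Total matched: 3

3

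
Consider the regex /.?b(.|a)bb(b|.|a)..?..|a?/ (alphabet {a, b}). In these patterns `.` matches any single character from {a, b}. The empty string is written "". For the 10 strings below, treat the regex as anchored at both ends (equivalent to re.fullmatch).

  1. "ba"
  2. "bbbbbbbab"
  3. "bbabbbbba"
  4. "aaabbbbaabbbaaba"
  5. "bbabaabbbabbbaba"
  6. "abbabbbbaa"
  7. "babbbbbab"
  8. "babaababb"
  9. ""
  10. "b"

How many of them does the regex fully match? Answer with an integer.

4

1 → no match
2 → match
3 → match
4 → no match
5 → no match
6 → no match
7 → match
8 → no match
9 → match
10 → no match
Total matched: 4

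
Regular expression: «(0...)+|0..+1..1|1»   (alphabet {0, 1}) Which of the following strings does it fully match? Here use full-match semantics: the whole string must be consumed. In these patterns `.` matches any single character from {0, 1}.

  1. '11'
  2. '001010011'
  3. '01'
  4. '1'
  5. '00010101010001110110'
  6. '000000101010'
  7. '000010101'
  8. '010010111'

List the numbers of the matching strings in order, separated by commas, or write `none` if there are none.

4, 5

1 → no match
2 → no match
3 → no match
4 → match
5 → match
6 → no match
7 → no match
8 → no match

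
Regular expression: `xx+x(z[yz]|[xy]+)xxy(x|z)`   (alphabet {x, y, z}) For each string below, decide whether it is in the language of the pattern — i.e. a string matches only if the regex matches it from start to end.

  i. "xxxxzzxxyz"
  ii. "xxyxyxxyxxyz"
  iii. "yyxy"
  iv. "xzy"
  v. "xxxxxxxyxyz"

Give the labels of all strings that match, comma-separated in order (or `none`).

i

i → match
ii → no match
iii → no match — must start with "xx"
iv → no match — must start with "xx"
v → no match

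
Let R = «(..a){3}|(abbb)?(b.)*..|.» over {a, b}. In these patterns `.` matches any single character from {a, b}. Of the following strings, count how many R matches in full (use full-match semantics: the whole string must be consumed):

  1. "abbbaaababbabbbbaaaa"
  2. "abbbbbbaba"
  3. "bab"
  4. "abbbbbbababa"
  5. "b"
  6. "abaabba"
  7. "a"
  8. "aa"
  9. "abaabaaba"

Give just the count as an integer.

1 → no match
2 → match
3 → no match
4 → match
5 → match
6 → no match
7 → match
8 → match
9 → match
Total matched: 6

6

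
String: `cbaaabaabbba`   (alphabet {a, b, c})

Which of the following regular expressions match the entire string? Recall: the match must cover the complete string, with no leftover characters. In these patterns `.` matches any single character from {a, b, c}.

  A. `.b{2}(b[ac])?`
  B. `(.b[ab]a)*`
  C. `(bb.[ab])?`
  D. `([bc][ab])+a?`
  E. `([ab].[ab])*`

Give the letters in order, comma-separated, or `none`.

A → no match
B → match
C → no match
D → no match
E → no match

B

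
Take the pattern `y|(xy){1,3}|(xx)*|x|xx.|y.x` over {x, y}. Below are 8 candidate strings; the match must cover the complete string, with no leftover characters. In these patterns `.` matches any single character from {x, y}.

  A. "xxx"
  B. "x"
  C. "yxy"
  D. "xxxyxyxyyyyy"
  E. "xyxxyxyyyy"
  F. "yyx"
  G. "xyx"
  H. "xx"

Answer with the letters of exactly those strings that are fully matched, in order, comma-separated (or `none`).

A, B, F, H

A → match
B → match
C → no match
D → no match
E → no match
F → match
G → no match
H → match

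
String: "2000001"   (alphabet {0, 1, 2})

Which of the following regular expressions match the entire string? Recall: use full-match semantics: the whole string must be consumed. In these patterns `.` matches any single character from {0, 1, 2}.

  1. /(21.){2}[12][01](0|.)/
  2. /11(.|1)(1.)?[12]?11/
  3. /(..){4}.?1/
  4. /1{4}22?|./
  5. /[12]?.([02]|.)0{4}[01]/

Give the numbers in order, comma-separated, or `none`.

1 → no match — must start with "21"
2 → no match — must start with "11"
3 → no match
4 → no match
5 → match

5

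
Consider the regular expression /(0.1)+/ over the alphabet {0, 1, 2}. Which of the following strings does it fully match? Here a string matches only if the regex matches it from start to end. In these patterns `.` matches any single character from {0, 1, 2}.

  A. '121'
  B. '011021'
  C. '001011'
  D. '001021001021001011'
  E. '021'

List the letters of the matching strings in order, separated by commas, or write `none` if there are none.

A → no match — must start with '0'
B → match
C → match
D → match
E → match

B, C, D, E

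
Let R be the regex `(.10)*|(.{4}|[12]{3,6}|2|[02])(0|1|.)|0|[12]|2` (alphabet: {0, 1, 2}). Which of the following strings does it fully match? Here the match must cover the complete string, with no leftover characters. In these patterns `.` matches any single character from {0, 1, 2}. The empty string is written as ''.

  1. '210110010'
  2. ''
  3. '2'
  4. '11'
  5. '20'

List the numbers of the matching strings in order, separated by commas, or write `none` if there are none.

1. '210110010' → match
2. '' → match
3. '2' → match
4. '11' → no match
5. '20' → match

1, 2, 3, 5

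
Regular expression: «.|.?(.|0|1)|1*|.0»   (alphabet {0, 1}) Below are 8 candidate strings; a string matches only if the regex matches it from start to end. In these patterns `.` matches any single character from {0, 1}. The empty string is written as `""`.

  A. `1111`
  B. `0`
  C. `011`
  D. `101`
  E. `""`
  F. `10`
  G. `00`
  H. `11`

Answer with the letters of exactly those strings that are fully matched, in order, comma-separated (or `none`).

A → match
B → match
C → no match
D → no match
E → match
F → match
G → match
H → match

A, B, E, F, G, H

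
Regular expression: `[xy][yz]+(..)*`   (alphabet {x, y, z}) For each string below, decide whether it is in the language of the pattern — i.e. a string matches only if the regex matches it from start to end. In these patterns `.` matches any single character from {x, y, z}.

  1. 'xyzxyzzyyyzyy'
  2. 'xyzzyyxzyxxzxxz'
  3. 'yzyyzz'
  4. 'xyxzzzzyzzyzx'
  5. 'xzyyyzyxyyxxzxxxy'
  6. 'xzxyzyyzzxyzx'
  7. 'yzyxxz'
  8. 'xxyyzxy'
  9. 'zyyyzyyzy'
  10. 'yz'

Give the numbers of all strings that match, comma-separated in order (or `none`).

1, 2, 3, 5, 7, 10

1 → match
2 → match
3 → match
4 → no match
5 → match
6 → no match
7 → match
8 → no match
9 → no match
10 → match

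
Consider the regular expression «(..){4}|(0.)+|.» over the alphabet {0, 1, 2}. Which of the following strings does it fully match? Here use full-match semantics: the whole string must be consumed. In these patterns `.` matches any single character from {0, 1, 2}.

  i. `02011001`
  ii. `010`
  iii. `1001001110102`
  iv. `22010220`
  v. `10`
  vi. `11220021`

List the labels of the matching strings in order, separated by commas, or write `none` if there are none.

i, iv, vi

i → match
ii → no match
iii → no match
iv → match
v → no match
vi → match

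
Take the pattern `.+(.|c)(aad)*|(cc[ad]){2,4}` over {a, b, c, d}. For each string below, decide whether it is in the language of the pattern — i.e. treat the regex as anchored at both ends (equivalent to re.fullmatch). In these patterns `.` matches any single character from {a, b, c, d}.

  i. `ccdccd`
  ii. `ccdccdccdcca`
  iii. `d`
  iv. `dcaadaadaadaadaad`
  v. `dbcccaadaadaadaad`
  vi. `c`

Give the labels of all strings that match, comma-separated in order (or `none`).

i → match
ii → match
iii → no match
iv → match
v → match
vi → no match

i, ii, iv, v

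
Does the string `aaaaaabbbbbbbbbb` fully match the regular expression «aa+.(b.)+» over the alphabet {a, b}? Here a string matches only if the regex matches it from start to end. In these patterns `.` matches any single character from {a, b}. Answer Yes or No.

Yes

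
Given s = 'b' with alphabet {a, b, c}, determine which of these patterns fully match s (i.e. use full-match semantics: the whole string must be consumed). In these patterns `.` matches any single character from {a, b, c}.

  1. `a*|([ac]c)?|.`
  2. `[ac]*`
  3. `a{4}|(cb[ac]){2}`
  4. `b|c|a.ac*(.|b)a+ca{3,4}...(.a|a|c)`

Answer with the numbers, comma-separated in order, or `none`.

1, 4

1 → match
2 → no match
3 → no match
4 → match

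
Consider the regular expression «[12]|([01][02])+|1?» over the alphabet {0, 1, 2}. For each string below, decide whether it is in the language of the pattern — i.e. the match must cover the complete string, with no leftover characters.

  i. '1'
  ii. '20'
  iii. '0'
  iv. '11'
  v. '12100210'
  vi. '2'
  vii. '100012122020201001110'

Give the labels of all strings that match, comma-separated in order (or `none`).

i, v, vi

i → match
ii → no match
iii → no match
iv → no match
v → match
vi → match
vii → no match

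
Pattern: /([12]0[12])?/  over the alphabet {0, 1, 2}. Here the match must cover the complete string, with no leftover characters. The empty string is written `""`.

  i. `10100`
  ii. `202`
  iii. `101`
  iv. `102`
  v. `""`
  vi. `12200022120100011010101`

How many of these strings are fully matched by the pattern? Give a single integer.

i. `10100` → no match
ii. `202` → match
iii. `101` → match
iv. `102` → match
v. `""` → match
vi → no match
Total matched: 4

4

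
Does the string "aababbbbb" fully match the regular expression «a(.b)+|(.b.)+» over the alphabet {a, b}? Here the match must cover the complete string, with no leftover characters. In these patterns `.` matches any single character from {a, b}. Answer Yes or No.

Yes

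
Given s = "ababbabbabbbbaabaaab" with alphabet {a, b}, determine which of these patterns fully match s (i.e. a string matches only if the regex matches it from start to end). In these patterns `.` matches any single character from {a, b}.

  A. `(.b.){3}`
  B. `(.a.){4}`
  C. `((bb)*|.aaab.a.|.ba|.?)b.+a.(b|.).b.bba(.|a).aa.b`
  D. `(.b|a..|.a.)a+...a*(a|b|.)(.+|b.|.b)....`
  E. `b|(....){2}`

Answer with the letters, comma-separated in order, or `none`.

A → no match
B → no match
C → match
D → match
E → no match

C, D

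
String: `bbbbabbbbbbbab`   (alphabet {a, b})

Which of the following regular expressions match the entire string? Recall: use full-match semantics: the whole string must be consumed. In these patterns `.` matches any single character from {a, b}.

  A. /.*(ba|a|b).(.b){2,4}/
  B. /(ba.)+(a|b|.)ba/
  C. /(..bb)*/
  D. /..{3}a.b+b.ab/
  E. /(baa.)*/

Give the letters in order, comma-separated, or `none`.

A → match
B → no match — must start with `ba`
C → no match
D → match
E → no match

A, D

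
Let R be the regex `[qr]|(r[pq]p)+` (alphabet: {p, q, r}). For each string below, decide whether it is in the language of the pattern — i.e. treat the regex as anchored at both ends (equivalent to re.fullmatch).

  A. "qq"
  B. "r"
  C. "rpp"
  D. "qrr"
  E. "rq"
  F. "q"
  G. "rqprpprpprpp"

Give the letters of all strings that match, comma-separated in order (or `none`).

A → no match
B → match
C → match
D → no match
E → no match
F → match
G → match

B, C, F, G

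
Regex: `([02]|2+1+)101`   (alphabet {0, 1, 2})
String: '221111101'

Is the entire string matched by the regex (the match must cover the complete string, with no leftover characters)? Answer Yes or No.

Yes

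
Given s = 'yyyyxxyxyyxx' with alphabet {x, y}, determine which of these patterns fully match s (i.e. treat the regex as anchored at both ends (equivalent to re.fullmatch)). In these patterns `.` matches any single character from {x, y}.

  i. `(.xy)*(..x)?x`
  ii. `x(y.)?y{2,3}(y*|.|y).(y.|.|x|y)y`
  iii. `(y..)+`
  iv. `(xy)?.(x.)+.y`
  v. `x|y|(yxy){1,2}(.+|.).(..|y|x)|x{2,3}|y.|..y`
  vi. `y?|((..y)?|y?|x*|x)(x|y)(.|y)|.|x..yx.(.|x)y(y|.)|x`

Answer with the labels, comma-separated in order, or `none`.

i → no match
ii → no match — must start with 'x'
iii → match
iv → no match — must end with 'y'
v → no match
vi → no match

iii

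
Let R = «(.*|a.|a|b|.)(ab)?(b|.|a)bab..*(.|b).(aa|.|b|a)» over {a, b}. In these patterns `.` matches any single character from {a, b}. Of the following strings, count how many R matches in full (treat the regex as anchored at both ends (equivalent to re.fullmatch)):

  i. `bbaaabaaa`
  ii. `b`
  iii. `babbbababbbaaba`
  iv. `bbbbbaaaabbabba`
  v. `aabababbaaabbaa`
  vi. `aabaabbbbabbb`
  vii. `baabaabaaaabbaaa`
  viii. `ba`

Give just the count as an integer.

2

i → no match
ii → no match
iii → match
iv → no match
v → match
vi → no match
vii → no match
viii → no match
Total matched: 2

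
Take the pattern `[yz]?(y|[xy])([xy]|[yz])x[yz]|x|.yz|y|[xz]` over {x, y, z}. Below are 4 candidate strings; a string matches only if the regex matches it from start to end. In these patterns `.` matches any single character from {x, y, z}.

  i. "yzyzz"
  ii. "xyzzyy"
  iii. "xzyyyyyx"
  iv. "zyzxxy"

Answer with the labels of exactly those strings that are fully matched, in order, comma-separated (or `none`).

i. "yzyzz" → no match
ii. "xyzzyy" → no match
iii. "xzyyyyyx" → no match
iv. "zyzxxy" → no match

none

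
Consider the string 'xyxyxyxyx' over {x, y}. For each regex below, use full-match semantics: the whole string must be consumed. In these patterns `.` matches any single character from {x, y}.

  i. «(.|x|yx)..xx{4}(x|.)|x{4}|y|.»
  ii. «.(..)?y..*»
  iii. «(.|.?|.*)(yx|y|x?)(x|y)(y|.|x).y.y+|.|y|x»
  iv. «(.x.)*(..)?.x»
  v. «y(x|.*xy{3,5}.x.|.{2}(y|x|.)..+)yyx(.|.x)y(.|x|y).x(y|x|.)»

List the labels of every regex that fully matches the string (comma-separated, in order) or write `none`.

i → no match
ii → match
iii → no match
iv → no match
v → no match — must start with 'y'

ii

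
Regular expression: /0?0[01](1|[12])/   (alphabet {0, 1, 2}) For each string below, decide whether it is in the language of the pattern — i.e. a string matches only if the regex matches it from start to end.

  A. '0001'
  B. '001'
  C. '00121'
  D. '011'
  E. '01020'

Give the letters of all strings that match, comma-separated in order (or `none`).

A. '0001' → match
B. '001' → match
C. '00121' → no match
D. '011' → match
E. '01020' → no match

A, B, D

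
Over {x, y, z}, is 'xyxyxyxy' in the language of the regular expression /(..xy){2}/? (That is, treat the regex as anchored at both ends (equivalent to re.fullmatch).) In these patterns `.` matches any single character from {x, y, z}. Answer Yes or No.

Yes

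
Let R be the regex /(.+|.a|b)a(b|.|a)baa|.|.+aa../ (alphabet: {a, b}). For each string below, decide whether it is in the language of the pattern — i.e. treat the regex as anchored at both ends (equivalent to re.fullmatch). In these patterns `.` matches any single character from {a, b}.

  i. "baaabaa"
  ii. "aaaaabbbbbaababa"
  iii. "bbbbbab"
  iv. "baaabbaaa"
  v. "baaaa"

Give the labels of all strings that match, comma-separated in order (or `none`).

i. "baaabaa" → match
ii → no match
iii. "bbbbbab" → no match
iv. "baaabbaaa" → no match
v. "baaaa" → match

i, v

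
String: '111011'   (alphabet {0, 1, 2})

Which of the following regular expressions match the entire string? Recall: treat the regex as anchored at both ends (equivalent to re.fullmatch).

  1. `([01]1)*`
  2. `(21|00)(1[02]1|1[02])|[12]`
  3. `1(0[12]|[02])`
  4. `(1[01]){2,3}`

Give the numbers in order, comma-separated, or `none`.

1 → no match
2 → no match
3 → no match
4 → match

4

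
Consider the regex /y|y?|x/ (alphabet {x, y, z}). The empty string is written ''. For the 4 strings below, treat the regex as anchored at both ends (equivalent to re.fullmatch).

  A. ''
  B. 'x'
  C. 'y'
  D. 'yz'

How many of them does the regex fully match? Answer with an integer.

3

A. '' → match
B. 'x' → match
C. 'y' → match
D. 'yz' → no match
Total matched: 3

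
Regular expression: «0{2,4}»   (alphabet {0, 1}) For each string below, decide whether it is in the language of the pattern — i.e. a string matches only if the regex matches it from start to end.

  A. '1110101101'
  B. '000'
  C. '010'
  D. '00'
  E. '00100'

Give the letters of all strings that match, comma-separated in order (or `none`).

A → no match — must start with '0'
B → match
C → no match
D → match
E → no match

B, D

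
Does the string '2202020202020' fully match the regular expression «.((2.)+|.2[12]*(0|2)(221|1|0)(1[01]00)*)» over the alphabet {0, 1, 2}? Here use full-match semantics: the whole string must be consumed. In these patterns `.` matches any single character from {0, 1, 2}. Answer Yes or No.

Yes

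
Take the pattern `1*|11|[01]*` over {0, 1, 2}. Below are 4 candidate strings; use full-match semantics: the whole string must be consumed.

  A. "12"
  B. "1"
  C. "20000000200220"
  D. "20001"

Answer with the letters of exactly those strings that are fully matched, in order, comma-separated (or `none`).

B

A → no match
B → match
C → no match
D → no match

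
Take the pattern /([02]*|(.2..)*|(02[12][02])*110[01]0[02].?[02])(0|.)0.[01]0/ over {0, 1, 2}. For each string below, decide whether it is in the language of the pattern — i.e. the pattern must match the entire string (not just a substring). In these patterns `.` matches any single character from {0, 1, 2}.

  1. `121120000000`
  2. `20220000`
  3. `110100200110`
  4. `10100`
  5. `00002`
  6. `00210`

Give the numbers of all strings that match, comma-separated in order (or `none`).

2, 3, 4, 6

1 → no match
2 → match
3 → match
4 → match
5 → no match — must end with `0`
6 → match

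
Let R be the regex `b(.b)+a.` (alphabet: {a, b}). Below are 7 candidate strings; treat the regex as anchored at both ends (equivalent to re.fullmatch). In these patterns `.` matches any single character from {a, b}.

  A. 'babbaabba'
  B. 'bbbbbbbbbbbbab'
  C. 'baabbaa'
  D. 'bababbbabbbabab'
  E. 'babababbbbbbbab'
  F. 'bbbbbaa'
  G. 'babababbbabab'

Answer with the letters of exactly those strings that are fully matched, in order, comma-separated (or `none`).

D, E, F, G

A → no match
B → no match
C → no match
D → match
E → match
F → match
G → match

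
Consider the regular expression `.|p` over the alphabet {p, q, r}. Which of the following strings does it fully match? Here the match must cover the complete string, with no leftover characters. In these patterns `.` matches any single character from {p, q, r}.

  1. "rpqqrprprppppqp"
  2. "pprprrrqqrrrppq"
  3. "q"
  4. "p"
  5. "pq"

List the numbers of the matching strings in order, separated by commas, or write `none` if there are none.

3, 4

1 → no match
2 → no match
3. "q" → match
4. "p" → match
5. "pq" → no match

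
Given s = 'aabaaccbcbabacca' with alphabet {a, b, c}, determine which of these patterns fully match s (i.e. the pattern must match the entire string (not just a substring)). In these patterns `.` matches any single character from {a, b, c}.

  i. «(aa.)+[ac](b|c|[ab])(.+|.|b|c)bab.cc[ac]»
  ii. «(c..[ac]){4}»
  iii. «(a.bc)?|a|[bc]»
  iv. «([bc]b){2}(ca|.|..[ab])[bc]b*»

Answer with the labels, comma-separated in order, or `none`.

i

i → match
ii → no match — must start with 'c'
iii → no match
iv → no match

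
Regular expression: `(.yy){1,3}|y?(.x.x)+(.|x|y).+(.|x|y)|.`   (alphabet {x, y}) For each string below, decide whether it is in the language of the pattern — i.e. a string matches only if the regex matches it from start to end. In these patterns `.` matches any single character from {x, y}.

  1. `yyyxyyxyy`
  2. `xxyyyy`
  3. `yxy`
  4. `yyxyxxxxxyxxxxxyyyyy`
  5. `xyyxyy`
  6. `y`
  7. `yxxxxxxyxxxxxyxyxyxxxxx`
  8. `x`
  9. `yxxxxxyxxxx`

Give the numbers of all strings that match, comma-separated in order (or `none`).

1 → match
2 → no match
3 → no match
4 → match
5 → match
6 → match
7 → match
8 → match
9 → match

1, 4, 5, 6, 7, 8, 9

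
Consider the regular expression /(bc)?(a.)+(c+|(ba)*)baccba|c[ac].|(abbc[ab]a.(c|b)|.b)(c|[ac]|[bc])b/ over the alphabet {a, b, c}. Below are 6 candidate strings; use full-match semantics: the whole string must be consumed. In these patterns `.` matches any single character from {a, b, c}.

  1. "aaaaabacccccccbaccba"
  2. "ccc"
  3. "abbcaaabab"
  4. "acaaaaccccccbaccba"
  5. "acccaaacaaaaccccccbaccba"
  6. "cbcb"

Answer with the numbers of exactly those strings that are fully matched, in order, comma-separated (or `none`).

1 → match
2 → match
3 → match
4 → match
5 → no match
6 → match

1, 2, 3, 4, 6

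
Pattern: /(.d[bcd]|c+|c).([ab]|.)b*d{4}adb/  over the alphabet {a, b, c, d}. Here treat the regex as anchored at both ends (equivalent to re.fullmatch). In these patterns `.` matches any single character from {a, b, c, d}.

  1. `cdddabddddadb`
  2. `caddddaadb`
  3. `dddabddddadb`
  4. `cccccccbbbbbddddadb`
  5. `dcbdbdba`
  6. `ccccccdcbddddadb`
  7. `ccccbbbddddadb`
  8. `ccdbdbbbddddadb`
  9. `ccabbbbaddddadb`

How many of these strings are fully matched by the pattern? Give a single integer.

5

1 → match
2 → no match — must end with `dadb`
3 → match
4 → match
5 → no match — must end with `dadb`
6 → match
7 → match
8 → no match
9 → no match
Total matched: 5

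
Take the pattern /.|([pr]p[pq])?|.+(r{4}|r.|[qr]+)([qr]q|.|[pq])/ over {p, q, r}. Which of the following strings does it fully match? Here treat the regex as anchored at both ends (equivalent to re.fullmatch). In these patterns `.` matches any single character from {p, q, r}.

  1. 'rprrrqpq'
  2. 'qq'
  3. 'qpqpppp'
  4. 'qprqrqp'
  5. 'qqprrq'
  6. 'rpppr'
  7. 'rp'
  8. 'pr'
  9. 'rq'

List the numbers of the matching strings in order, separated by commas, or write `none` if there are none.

1. 'rprrrqpq' → no match
2. 'qq' → no match
3. 'qpqpppp' → no match
4. 'qprqrqp' → match
5. 'qqprrq' → match
6. 'rpppr' → no match
7. 'rp' → no match
8. 'pr' → no match
9. 'rq' → no match

4, 5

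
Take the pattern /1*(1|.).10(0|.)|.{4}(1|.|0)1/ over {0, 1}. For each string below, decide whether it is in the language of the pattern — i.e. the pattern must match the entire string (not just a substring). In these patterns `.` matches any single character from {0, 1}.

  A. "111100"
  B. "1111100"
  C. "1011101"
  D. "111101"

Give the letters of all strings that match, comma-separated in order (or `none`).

A → match
B → match
C → no match
D → match

A, B, D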